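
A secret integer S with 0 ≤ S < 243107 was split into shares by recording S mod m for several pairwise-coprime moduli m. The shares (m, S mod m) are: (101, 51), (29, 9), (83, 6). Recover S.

213565

The moduli are pairwise coprime; N = 101·29·83 = 243107.
N/101 = 2407; 2407 ≡ 84 (mod 101); 84·95 ≡ 1, so inverse 95.
N/29 = 8383; 8383 ≡ 2 (mod 29); 2·15 ≡ 1, so inverse 15.
N/83 = 2929; 2929 ≡ 24 (mod 83); 24·45 ≡ 1, so inverse 45.
S ≡ 51·2407·95 + 9·8383·15 + 6·2929·45 = 13584450.
13584450 mod 243107 = 213565.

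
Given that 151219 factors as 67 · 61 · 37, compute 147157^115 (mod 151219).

Mod 67: 147157 ≡ 25; by Fermat, exponent reduces to 115 mod 66 = 49; 25^49 ≡ 40 (mod 67).
Mod 61: 147157 ≡ 25; by Fermat, exponent reduces to 115 mod 60 = 55; 25^55 ≡ 47 (mod 61).
Mod 37: 147157 ≡ 8; by Fermat, exponent reduces to 115 mod 36 = 7; 8^7 ≡ 29 (mod 37).
Combine by CRT: x ≡ 40 (mod 67), x ≡ 47 (mod 61), x ≡ 29 (mod 37) ⇒ x ≡ 150656 (mod 151219).

150656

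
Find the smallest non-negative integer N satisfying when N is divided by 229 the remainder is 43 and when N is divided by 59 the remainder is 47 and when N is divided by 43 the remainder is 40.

376290

The moduli are pairwise coprime; M = 229·59·43 = 580973.
M/229 = 2537; 2537 ≡ 18 (mod 229); 18·140 ≡ 1, so inverse 140.
M/59 = 9847; 9847 ≡ 53 (mod 59); 53·49 ≡ 1, so inverse 49.
M/43 = 13511; 13511 ≡ 9 (mod 43); 9·24 ≡ 1, so inverse 24.
N ≡ 43·2537·140 + 47·9847·49 + 40·13511·24 = 50920941.
50920941 mod 580973 = 376290.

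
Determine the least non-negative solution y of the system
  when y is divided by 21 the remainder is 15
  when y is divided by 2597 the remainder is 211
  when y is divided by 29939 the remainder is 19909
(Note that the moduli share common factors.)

3103626

gcd(21, 2597) = 7 and 7 | (211 − 15), so the pair is consistent; merging gives y ≡ 2808 (mod 7791), where 7791 = lcm(21, 2597).
gcd(7791, 29939) = 49 and 49 | (19909 − 2808), so the pair is consistent; merging gives y ≡ 3103626 (mod 4760301), where 4760301 = lcm(7791, 29939).
The solution is unique modulo lcm(21, 2597, 29939) = 4760301.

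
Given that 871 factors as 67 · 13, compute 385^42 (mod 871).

129

Mod 67: 385 ≡ 50; 50^42 ≡ 62 (mod 67).
Mod 13: 385 ≡ 8; by Fermat, exponent reduces to 42 mod 12 = 6; 8^6 ≡ 12 (mod 13).
Combine by CRT: x ≡ 62 (mod 67), x ≡ 12 (mod 13) ⇒ x ≡ 129 (mod 871).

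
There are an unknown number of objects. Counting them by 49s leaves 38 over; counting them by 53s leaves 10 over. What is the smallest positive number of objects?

From N ≡ 38 (mod 49) write N = 38 + 49t. Substituting into N ≡ 10 (mod 53) gives 49t ≡ 25 (mod 53), and since 49⁻¹ ≡ 13 (mod 53), t ≡ 7. Hence N ≡ 38 + 49·7 = 381 (mod 2597).

381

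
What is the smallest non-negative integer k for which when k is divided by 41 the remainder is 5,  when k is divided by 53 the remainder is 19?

Combine the congruences pairwise.
From k ≡ 5 (mod 41) write k = 5 + 41t. Substituting into k ≡ 19 (mod 53) gives 41t ≡ 14 (mod 53), and since 41⁻¹ ≡ 22 (mod 53), t ≡ 43. Hence k ≡ 5 + 41·43 = 1768 (mod 2173).

1768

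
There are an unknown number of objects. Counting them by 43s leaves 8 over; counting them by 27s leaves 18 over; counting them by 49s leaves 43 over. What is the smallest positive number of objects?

37332

Combine the congruences pairwise.
From N ≡ 8 (mod 43) write N = 8 + 43t. Substituting into N ≡ 18 (mod 27) gives 43t ≡ 10 (mod 27), and since 16⁻¹ ≡ 22 (mod 27), t ≡ 4. Hence N ≡ 8 + 43·4 = 180 (mod 1161).
From N ≡ 180 (mod 1161) write N = 180 + 1161t. Substituting into N ≡ 43 (mod 49) gives 1161t ≡ 10 (mod 49), and since 34⁻¹ ≡ 13 (mod 49), t ≡ 32. Hence N ≡ 180 + 1161·32 = 37332 (mod 56889).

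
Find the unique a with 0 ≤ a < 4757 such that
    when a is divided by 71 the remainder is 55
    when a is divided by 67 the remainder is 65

2611

From a ≡ 55 (mod 71) write a = 55 + 71t. Substituting into a ≡ 65 (mod 67) gives 71t ≡ 10 (mod 67), and since 4⁻¹ ≡ 17 (mod 67), t ≡ 36. Hence a ≡ 55 + 71·36 = 2611 (mod 4757).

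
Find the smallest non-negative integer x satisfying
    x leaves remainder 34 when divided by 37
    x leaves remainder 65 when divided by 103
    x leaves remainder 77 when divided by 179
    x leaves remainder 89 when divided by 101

43288184

The moduli are pairwise coprime; N = 37·103·179·101 = 68899069.
N/37 = 1862137; 1862137 ≡ 1 (mod 37), inverse 1.
N/103 = 668923; 668923 ≡ 41 (mod 103); 41·98 ≡ 1, so inverse 98.
N/179 = 384911; 384911 ≡ 61 (mod 179); 61·135 ≡ 1, so inverse 135.
N/101 = 682169; 682169 ≡ 15 (mod 101); 15·27 ≡ 1, so inverse 27.
x ≡ 34·1862137·1 + 65·668923·98 + 77·384911·135 + 89·682169·27 = 9964754120.
9964754120 mod 68899069 = 43288184.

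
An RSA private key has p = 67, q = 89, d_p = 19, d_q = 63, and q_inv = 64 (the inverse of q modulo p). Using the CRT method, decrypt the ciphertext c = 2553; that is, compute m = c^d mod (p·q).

m₁ = c^(d_p) mod p: c ≡ 7 (mod 67), and 7^19 mod 67 = 12.
m₂ = c^(d_q) mod q: c ≡ 61 (mod 89), and 61^63 mod 89 = 19.
h = q_inv·(m₁ − m₂) mod p = 64·(12 − 19) mod 67 = 21.
m = m₂ + h·q = 19 + 21·89 = 1888.

1888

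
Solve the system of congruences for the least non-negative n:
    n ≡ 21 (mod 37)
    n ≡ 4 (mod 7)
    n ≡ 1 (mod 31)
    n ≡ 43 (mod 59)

445316

Combine the congruences pairwise.
From n ≡ 21 (mod 37) write n = 21 + 37t. Substituting into n ≡ 4 (mod 7) gives 37t ≡ 4 (mod 7), and since 2⁻¹ ≡ 4 (mod 7), t ≡ 2. Hence n ≡ 21 + 37·2 = 95 (mod 259).
From n ≡ 95 (mod 259) write n = 95 + 259t. Substituting into n ≡ 1 (mod 31) gives 259t ≡ 30 (mod 31), and since 11⁻¹ ≡ 17 (mod 31), t ≡ 14. Hence n ≡ 95 + 259·14 = 3721 (mod 8029).
From n ≡ 3721 (mod 8029) write n = 3721 + 8029t. Substituting into n ≡ 43 (mod 59) gives 8029t ≡ 39 (mod 59), and since 5⁻¹ ≡ 12 (mod 59), t ≡ 55. Hence n ≡ 3721 + 8029·55 = 445316 (mod 473711).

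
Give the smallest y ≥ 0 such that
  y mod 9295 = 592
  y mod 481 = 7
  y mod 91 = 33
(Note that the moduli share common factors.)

gcd(9295, 481) = 13 and 13 | (7 − 592), so the pair is consistent; merging gives y ≡ 223672 (mod 343915), where 343915 = lcm(9295, 481).
gcd(343915, 91) = 13 and 13 | (33 − 223672), so the pair is consistent; merging gives y ≡ 1943247 (mod 2407405), where 2407405 = lcm(343915, 91).
The solution is unique modulo lcm(9295, 481, 91) = 2407405.

1943247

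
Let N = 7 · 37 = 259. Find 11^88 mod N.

Mod 7: 11 ≡ 4; by Fermat, exponent reduces to 88 mod 6 = 4; 4^4 ≡ 4 (mod 7).
Mod 37: 11 ≡ 11; by Fermat, exponent reduces to 88 mod 36 = 16; 11^16 ≡ 26 (mod 37).
Combine by CRT: x ≡ 4 (mod 7), x ≡ 26 (mod 37) ⇒ x ≡ 137 (mod 259).

137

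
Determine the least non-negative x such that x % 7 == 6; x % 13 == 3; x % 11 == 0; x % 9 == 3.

The moduli are pairwise coprime; N = 7·13·11·9 = 9009.
N/7 = 1287; 1287 ≡ 6 (mod 7); 6·6 ≡ 1, so inverse 6.
N/13 = 693; 693 ≡ 4 (mod 13); 4·10 ≡ 1, so inverse 10.
N/11 = 819; 819 ≡ 5 (mod 11); 5·9 ≡ 1, so inverse 9.
N/9 = 1001; 1001 ≡ 2 (mod 9); 2·5 ≡ 1, so inverse 5.
x ≡ 6·1287·6 + 3·693·10 + 0·819·9 + 3·1001·5 = 82137.
82137 mod 9009 = 1056.

1056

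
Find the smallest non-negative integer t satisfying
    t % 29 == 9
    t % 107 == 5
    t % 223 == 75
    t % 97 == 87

3845264

The moduli are pairwise coprime; N = 29·107·223·97 = 67120993.
N/29 = 2314517; 2314517 ≡ 27 (mod 29); 27·14 ≡ 1, so inverse 14.
N/107 = 627299; 627299 ≡ 65 (mod 107); 65·28 ≡ 1, so inverse 28.
N/223 = 300991; 300991 ≡ 164 (mod 223); 164·34 ≡ 1, so inverse 34.
N/97 = 691969; 691969 ≡ 68 (mod 97); 68·10 ≡ 1, so inverse 10.
t ≡ 9·2314517·14 + 5·627299·28 + 75·300991·34 + 87·691969·10 = 1748991082.
1748991082 mod 67120993 = 3845264.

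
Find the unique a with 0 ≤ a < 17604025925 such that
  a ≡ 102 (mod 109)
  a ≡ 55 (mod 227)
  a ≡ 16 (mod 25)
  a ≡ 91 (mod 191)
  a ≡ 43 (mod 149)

1830185966

The moduli are pairwise coprime; N = 109·227·25·191·149 = 17604025925.
N/109 = 161504825; 161504825 ≡ 70 (mod 109); 70·95 ≡ 1, so inverse 95.
N/227 = 77550775; 77550775 ≡ 84 (mod 227); 84·100 ≡ 1, so inverse 100.
N/25 = 704161037; 704161037 ≡ 12 (mod 25); 12·23 ≡ 1, so inverse 23.
N/191 = 92167675; 92167675 ≡ 52 (mod 191); 52·180 ≡ 1, so inverse 180.
N/149 = 118147825; 118147825 ≡ 63 (mod 149); 63·123 ≡ 1, so inverse 123.
a ≡ 102·161504825·95 + 55·77550775·100 + 16·704161037·23 + 91·92167675·180 + 43·118147825·123 = 4385232641291.
4385232641291 mod 17604025925 = 1830185966.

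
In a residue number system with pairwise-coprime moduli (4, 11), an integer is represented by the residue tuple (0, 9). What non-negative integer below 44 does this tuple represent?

20

From x ≡ 0 (mod 4) write x = 0 + 4t. Substituting into x ≡ 9 (mod 11) gives 4t ≡ 9 (mod 11), and since 4⁻¹ ≡ 3 (mod 11), t ≡ 5. Hence x ≡ 0 + 4·5 = 20 (mod 44).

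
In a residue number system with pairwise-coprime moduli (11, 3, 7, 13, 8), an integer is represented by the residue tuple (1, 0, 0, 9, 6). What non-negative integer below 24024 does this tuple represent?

Combine the congruences pairwise.
From x ≡ 1 (mod 11) write x = 1 + 11t. Substituting into x ≡ 0 (mod 3) gives 11t ≡ 2 (mod 3), and since 2⁻¹ ≡ 2 (mod 3), t ≡ 1. Hence x ≡ 1 + 11·1 = 12 (mod 33).
From x ≡ 12 (mod 33) write x = 12 + 33t. Substituting into x ≡ 0 (mod 7) gives 33t ≡ 2 (mod 7), and since 5⁻¹ ≡ 3 (mod 7), t ≡ 6. Hence x ≡ 12 + 33·6 = 210 (mod 231).
From x ≡ 210 (mod 231) write x = 210 + 231t. Substituting into x ≡ 9 (mod 13) gives 231t ≡ 7 (mod 13), and since 10⁻¹ ≡ 4 (mod 13), t ≡ 2. Hence x ≡ 210 + 231·2 = 672 (mod 3003).
From x ≡ 672 (mod 3003) write x = 672 + 3003t. Substituting into x ≡ 6 (mod 8) gives 3003t ≡ 6 (mod 8), and since 3⁻¹ ≡ 3 (mod 8), t ≡ 2. Hence x ≡ 672 + 3003·2 = 6678 (mod 24024).

6678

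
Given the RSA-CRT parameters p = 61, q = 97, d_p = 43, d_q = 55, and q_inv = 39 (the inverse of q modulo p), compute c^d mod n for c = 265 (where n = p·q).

1626

m₁ = c^(d_p) mod p: c ≡ 21 (mod 61), and 21^43 mod 61 = 40.
m₂ = c^(d_q) mod q: c ≡ 71 (mod 97), and 71^55 mod 97 = 74.
h = q_inv·(m₁ − m₂) mod p = 39·(40 − 74) mod 61 = 16.
m = m₂ + h·q = 74 + 16·97 = 1626.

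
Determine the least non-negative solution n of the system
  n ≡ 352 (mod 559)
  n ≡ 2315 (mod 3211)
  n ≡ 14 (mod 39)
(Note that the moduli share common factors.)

146810

gcd(559, 3211) = 13 and 13 | (2315 − 352), so the pair is consistent; merging gives n ≡ 8737 (mod 138073), where 138073 = lcm(559, 3211).
gcd(138073, 39) = 13 and 13 | (14 − 8737), so the pair is consistent; merging gives n ≡ 146810 (mod 414219), where 414219 = lcm(138073, 39).
The solution is unique modulo lcm(559, 3211, 39) = 414219.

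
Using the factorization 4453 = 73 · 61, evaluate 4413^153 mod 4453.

Mod 73: 4413 ≡ 33; by Fermat, exponent reduces to 153 mod 72 = 9; 33^9 ≡ 63 (mod 73).
Mod 61: 4413 ≡ 21; by Fermat, exponent reduces to 153 mod 60 = 33; 21^33 ≡ 11 (mod 61).
Combine by CRT: x ≡ 63 (mod 73), x ≡ 11 (mod 61) ⇒ x ≡ 1231 (mod 4453).

1231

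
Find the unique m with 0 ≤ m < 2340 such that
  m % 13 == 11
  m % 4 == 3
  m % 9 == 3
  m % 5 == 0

1155

From m ≡ 11 (mod 13) write m = 11 + 13t. Substituting into m ≡ 3 (mod 4) gives 13t ≡ 0 (mod 4), and since 1⁻¹ ≡ 1 (mod 4), t ≡ 0. Hence m ≡ 11 + 13·0 = 11 (mod 52).
From m ≡ 11 (mod 52) write m = 11 + 52t. Substituting into m ≡ 3 (mod 9) gives 52t ≡ 1 (mod 9), and since 7⁻¹ ≡ 4 (mod 9), t ≡ 4. Hence m ≡ 11 + 52·4 = 219 (mod 468).
From m ≡ 219 (mod 468) write m = 219 + 468t. Substituting into m ≡ 0 (mod 5) gives 468t ≡ 1 (mod 5), and since 3⁻¹ ≡ 2 (mod 5), t ≡ 2. Hence m ≡ 219 + 468·2 = 1155 (mod 2340).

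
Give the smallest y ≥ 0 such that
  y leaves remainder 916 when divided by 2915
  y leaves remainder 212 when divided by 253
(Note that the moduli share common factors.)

gcd(2915, 253) = 11 and 11 | (212 − 916), so the pair is consistent; merging gives y ≡ 30066 (mod 67045), where 67045 = lcm(2915, 253).
The solution is unique modulo lcm(2915, 253) = 67045.

30066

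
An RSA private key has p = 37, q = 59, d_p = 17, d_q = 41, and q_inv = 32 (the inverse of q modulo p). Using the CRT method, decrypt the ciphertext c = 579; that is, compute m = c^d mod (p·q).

316

m₁ = c^(d_p) mod p: c ≡ 24 (mod 37), and 24^17 mod 37 = 20.
m₂ = c^(d_q) mod q: c ≡ 48 (mod 59), and 48^41 mod 59 = 21.
h = q_inv·(m₁ − m₂) mod p = 32·(20 − 21) mod 37 = 5.
m = m₂ + h·q = 21 + 5·59 = 316.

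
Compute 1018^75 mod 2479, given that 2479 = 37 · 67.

Mod 37: 1018 ≡ 19; by Fermat, exponent reduces to 75 mod 36 = 3; 19^3 ≡ 14 (mod 37).
Mod 67: 1018 ≡ 13; by Fermat, exponent reduces to 75 mod 66 = 9; 13^9 ≡ 3 (mod 67).
Combine by CRT: x ≡ 14 (mod 37), x ≡ 3 (mod 67) ⇒ x ≡ 606 (mod 2479).

606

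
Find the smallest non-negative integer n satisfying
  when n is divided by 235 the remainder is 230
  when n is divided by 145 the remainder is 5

gcd(235, 145) = 5 and 5 | (5 − 230), so the pair is consistent; merging gives n ≡ 3050 (mod 6815), where 6815 = lcm(235, 145).
The solution is unique modulo lcm(235, 145) = 6815.

3050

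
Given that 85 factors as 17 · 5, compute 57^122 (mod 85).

49

Mod 17: 57 ≡ 6; by Fermat, exponent reduces to 122 mod 16 = 10; 6^10 ≡ 15 (mod 17).
Mod 5: 57 ≡ 2; by Fermat, exponent reduces to 122 mod 4 = 2; 2^2 ≡ 4 (mod 5).
Combine by CRT: x ≡ 15 (mod 17), x ≡ 4 (mod 5) ⇒ x ≡ 49 (mod 85).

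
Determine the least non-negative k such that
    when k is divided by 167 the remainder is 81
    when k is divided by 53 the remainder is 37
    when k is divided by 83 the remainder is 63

676264

The moduli are pairwise coprime; N = 167·53·83 = 734633.
N/167 = 4399; 4399 ≡ 57 (mod 167); 57·126 ≡ 1, so inverse 126.
N/53 = 13861; 13861 ≡ 28 (mod 53); 28·36 ≡ 1, so inverse 36.
N/83 = 8851; 8851 ≡ 53 (mod 83); 53·47 ≡ 1, so inverse 47.
k ≡ 81·4399·126 + 37·13861·36 + 63·8851·47 = 89566857.
89566857 mod 734633 = 676264.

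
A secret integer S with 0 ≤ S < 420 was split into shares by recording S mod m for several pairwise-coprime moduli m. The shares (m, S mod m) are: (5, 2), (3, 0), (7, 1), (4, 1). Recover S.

57

From S ≡ 2 (mod 5) write S = 2 + 5t. Substituting into S ≡ 0 (mod 3) gives 5t ≡ 1 (mod 3), and since 2⁻¹ ≡ 2 (mod 3), t ≡ 2. Hence S ≡ 2 + 5·2 = 12 (mod 15).
From S ≡ 12 (mod 15) write S = 12 + 15t. Substituting into S ≡ 1 (mod 7) gives 15t ≡ 3 (mod 7), and since 1⁻¹ ≡ 1 (mod 7), t ≡ 3. Hence S ≡ 12 + 15·3 = 57 (mod 105).
From S ≡ 57 (mod 105) write S = 57 + 105t. Substituting into S ≡ 1 (mod 4) gives 105t ≡ 0 (mod 4), and since 1⁻¹ ≡ 1 (mod 4), t ≡ 0. Hence S ≡ 57 + 105·0 = 57 (mod 420).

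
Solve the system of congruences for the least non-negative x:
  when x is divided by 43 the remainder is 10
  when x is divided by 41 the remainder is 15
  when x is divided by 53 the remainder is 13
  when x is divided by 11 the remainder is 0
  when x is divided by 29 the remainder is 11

2012582

From x ≡ 10 (mod 43) write x = 10 + 43t. Substituting into x ≡ 15 (mod 41) gives 43t ≡ 5 (mod 41), and since 2⁻¹ ≡ 21 (mod 41), t ≡ 23. Hence x ≡ 10 + 43·23 = 999 (mod 1763).
From x ≡ 999 (mod 1763) write x = 999 + 1763t. Substituting into x ≡ 13 (mod 53) gives 1763t ≡ 21 (mod 53), and since 14⁻¹ ≡ 19 (mod 53), t ≡ 28. Hence x ≡ 999 + 1763·28 = 50363 (mod 93439).
From x ≡ 50363 (mod 93439) write x = 50363 + 93439t. Substituting into x ≡ 0 (mod 11) gives 93439t ≡ 6 (mod 11), and since 5⁻¹ ≡ 9 (mod 11), t ≡ 10. Hence x ≡ 50363 + 93439·10 = 984753 (mod 1027829).
From x ≡ 984753 (mod 1027829) write x = 984753 + 1027829t. Substituting into x ≡ 11 (mod 29) gives 1027829t ≡ 11 (mod 29), and since 11⁻¹ ≡ 8 (mod 29), t ≡ 1. Hence x ≡ 984753 + 1027829·1 = 2012582 (mod 29807041).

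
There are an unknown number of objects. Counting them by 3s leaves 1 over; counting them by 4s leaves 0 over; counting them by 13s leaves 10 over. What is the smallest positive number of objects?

The moduli are pairwise coprime; M = 3·4·13 = 156.
M/3 = 52; 52 ≡ 1 (mod 3), inverse 1.
M/4 = 39; 39 ≡ 3 (mod 4); 3·3 ≡ 1, so inverse 3.
M/13 = 12; 12 ≡ 12 (mod 13); 12·12 ≡ 1, so inverse 12.
N ≡ 1·52·1 + 0·39·3 + 10·12·12 = 1492.
1492 mod 156 = 88.

88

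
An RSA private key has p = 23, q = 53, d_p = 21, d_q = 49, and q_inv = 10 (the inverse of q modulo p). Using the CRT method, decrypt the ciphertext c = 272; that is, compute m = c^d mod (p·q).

m₁ = c^(d_p) mod p: c ≡ 19 (mod 23), and 19^21 mod 23 = 17.
m₂ = c^(d_q) mod q: c ≡ 7 (mod 53), and 7^49 mod 53 = 17.
h = q_inv·(m₁ − m₂) mod p = 10·(17 − 17) mod 23 = 0.
m = m₂ + h·q = 17 + 0·53 = 17.

17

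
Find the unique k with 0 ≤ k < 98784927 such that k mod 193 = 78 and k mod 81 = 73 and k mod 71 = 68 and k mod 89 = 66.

The moduli are pairwise coprime; N = 193·81·71·89 = 98784927.
N/193 = 511839; 511839 ≡ 3 (mod 193); 3·129 ≡ 1, so inverse 129.
N/81 = 1219567; 1219567 ≡ 31 (mod 81); 31·34 ≡ 1, so inverse 34.
N/71 = 1391337; 1391337 ≡ 21 (mod 71); 21·44 ≡ 1, so inverse 44.
N/89 = 1109943; 1109943 ≡ 24 (mod 89); 24·26 ≡ 1, so inverse 26.
k ≡ 78·511839·129 + 73·1219567·34 + 68·1391337·44 + 66·1109943·26 = 14244631804.
14244631804 mod 98784927 = 19602316.

19602316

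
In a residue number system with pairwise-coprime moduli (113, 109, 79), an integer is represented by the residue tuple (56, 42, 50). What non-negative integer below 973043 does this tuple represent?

843375

The moduli are pairwise coprime; N = 113·109·79 = 973043.
N/113 = 8611; 8611 ≡ 23 (mod 113); 23·59 ≡ 1, so inverse 59.
N/109 = 8927; 8927 ≡ 98 (mod 109); 98·99 ≡ 1, so inverse 99.
N/79 = 12317; 12317 ≡ 72 (mod 79); 72·45 ≡ 1, so inverse 45.
x ≡ 56·8611·59 + 42·8927·99 + 50·12317·45 = 93282460.
93282460 mod 973043 = 843375.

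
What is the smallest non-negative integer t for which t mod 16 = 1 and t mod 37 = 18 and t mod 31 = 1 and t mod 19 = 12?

From t ≡ 1 (mod 16) write t = 1 + 16s. Substituting into t ≡ 18 (mod 37) gives 16s ≡ 17 (mod 37), and since 16⁻¹ ≡ 7 (mod 37), s ≡ 8. Hence t ≡ 1 + 16·8 = 129 (mod 592).
From t ≡ 129 (mod 592) write t = 129 + 592s. Substituting into t ≡ 1 (mod 31) gives 592s ≡ 27 (mod 31), and since 3⁻¹ ≡ 21 (mod 31), s ≡ 9. Hence t ≡ 129 + 592·9 = 5457 (mod 18352).
From t ≡ 5457 (mod 18352) write t = 5457 + 18352s. Substituting into t ≡ 12 (mod 19) gives 18352s ≡ 8 (mod 19), and since 17⁻¹ ≡ 9 (mod 19), s ≡ 15. Hence t ≡ 5457 + 18352·15 = 280737 (mod 348688).

280737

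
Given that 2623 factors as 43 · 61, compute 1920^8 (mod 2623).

Mod 43: 1920 ≡ 28; 28^8 ≡ 24 (mod 43).
Mod 61: 1920 ≡ 29; 29^8 ≡ 13 (mod 61).
Combine by CRT: x ≡ 24 (mod 43), x ≡ 13 (mod 61) ⇒ x ≡ 196 (mod 2623).

196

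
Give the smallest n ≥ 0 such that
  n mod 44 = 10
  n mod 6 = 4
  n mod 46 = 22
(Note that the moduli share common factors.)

gcd(44, 6) = 2 and 2 | (4 − 10), so the pair is consistent; merging gives n ≡ 10 (mod 132), where 132 = lcm(44, 6).
gcd(132, 46) = 2 and 2 | (22 − 10), so the pair is consistent; merging gives n ≡ 2782 (mod 3036), where 3036 = lcm(132, 46).
The solution is unique modulo lcm(44, 6, 46) = 3036.

2782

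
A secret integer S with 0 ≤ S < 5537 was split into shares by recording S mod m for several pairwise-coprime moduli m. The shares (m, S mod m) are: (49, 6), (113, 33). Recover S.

From S ≡ 6 (mod 49) write S = 6 + 49t. Substituting into S ≡ 33 (mod 113) gives 49t ≡ 27 (mod 113), and since 49⁻¹ ≡ 30 (mod 113), t ≡ 19. Hence S ≡ 6 + 49·19 = 937 (mod 5537).

937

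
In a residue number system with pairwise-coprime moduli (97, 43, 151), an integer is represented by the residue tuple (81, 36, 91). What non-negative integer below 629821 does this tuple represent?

74383

The moduli are pairwise coprime; N = 97·43·151 = 629821.
N/97 = 6493; 6493 ≡ 91 (mod 97); 91·16 ≡ 1, so inverse 16.
N/43 = 14647; 14647 ≡ 27 (mod 43); 27·8 ≡ 1, so inverse 8.
N/151 = 4171; 4171 ≡ 94 (mod 151); 94·98 ≡ 1, so inverse 98.
x ≡ 81·6493·16 + 36·14647·8 + 91·4171·98 = 49830242.
49830242 mod 629821 = 74383.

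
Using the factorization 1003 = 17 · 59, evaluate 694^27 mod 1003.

Mod 17: 694 ≡ 14; by Fermat, exponent reduces to 27 mod 16 = 11; 14^11 ≡ 10 (mod 17).
Mod 59: 694 ≡ 45; 45^27 ≡ 28 (mod 59).
Combine by CRT: x ≡ 10 (mod 17), x ≡ 28 (mod 59) ⇒ x ≡ 146 (mod 1003).

146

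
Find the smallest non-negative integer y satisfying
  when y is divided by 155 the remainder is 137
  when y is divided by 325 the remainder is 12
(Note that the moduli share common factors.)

9437

Combine the congruences pairwise.
gcd(155, 325) = 5 and 5 | (12 − 137), so the pair is consistent; merging gives y ≡ 9437 (mod 10075), where 10075 = lcm(155, 325).
The solution is unique modulo lcm(155, 325) = 10075.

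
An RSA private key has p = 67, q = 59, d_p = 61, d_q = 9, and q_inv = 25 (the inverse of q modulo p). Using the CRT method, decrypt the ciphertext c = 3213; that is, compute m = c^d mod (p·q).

m₁ = c^(d_p) mod p: c ≡ 64 (mod 67), and 64^61 mod 67 = 59.
m₂ = c^(d_q) mod q: c ≡ 27 (mod 59), and 27^9 mod 59 = 46.
h = q_inv·(m₁ − m₂) mod p = 25·(59 − 46) mod 67 = 57.
m = m₂ + h·q = 46 + 57·59 = 3409.

3409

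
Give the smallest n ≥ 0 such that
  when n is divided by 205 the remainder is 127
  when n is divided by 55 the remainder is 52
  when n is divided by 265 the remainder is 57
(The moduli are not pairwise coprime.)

gcd(205, 55) = 5 and 5 | (52 − 127), so the pair is consistent; merging gives n ≡ 1152 (mod 2255), where 2255 = lcm(205, 55).
gcd(2255, 265) = 5 and 5 | (57 − 1152), so the pair is consistent; merging gives n ≡ 89097 (mod 119515), where 119515 = lcm(2255, 265).
The solution is unique modulo lcm(205, 55, 265) = 119515.

89097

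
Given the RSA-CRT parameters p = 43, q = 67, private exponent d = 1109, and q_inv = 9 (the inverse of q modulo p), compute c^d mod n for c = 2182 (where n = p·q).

432

d_p = d mod (p−1) = 1109 mod 42 = 17; d_q = d mod (q−1) = 53.
m₁ = c^(d_p) mod p: c ≡ 32 (mod 43), and 32^17 mod 43 = 2.
m₂ = c^(d_q) mod q: c ≡ 38 (mod 67), and 38^53 mod 67 = 30.
h = q_inv·(m₁ − m₂) mod p = 9·(2 − 30) mod 43 = 6.
m = m₂ + h·q = 30 + 6·67 = 432.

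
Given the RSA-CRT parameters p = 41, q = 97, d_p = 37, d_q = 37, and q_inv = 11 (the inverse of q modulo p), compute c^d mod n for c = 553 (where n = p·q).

m₁ = c^(d_p) mod p: c ≡ 20 (mod 41), and 20^37 mod 41 = 33.
m₂ = c^(d_q) mod q: c ≡ 68 (mod 97), and 68^37 mod 97 = 92.
h = q_inv·(m₁ − m₂) mod p = 11·(33 − 92) mod 41 = 7.
m = m₂ + h·q = 92 + 7·97 = 771.

771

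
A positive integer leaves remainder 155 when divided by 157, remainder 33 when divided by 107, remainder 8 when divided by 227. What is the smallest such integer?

From N ≡ 155 (mod 157) write N = 155 + 157t. Substituting into N ≡ 33 (mod 107) gives 157t ≡ 92 (mod 107), and since 50⁻¹ ≡ 15 (mod 107), t ≡ 96. Hence N ≡ 155 + 157·96 = 15227 (mod 16799).
From N ≡ 15227 (mod 16799) write N = 15227 + 16799t. Substituting into N ≡ 8 (mod 227) gives 16799t ≡ 217 (mod 227), and since 1⁻¹ ≡ 1 (mod 227), t ≡ 217. Hence N ≡ 15227 + 16799·217 = 3660610 (mod 3813373).

3660610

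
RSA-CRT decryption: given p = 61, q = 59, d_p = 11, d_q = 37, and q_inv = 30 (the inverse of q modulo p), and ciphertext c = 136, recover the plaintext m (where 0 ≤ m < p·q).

m₁ = c^(d_p) mod p: c ≡ 14 (mod 61), and 14^11 mod 61 = 48.
m₂ = c^(d_q) mod q: c ≡ 18 (mod 59), and 18^37 mod 59 = 11.
h = q_inv·(m₁ − m₂) mod p = 30·(48 − 11) mod 61 = 12.
m = m₂ + h·q = 11 + 12·59 = 719.

719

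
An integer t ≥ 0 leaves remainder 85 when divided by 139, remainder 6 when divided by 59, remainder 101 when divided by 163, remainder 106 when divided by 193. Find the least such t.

The moduli are pairwise coprime; N = 139·59·163·193 = 257995259.
N/139 = 1856081; 1856081 ≡ 14 (mod 139); 14·10 ≡ 1, so inverse 10.
N/59 = 4372801; 4372801 ≡ 16 (mod 59); 16·48 ≡ 1, so inverse 48.
N/163 = 1582793; 1582793 ≡ 63 (mod 163); 63·44 ≡ 1, so inverse 44.
N/193 = 1336763; 1336763 ≡ 45 (mod 193); 45·163 ≡ 1, so inverse 163.
t ≡ 85·1856081·10 + 6·4372801·48 + 101·1582793·44 + 106·1336763·163 = 32967558744.
32967558744 mod 257995259 = 202160851.

202160851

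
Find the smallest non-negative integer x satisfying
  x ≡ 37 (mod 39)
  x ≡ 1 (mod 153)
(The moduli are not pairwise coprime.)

Combine the congruences pairwise.
gcd(39, 153) = 3 and 3 | (1 − 37), so the pair is consistent; merging gives x ≡ 154 (mod 1989), where 1989 = lcm(39, 153).
The solution is unique modulo lcm(39, 153) = 1989.

154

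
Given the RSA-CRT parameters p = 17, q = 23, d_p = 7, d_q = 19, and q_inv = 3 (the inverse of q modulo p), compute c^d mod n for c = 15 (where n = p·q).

42

m₁ = c^(d_p) mod p: c ≡ 15 (mod 17), and 15^7 mod 17 = 8.
m₂ = c^(d_q) mod q: c ≡ 15 (mod 23), and 15^19 mod 23 = 19.
h = q_inv·(m₁ − m₂) mod p = 3·(8 − 19) mod 17 = 1.
m = m₂ + h·q = 19 + 1·23 = 42.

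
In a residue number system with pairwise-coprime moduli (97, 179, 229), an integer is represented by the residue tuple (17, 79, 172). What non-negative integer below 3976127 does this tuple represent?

The moduli are pairwise coprime; N = 97·179·229 = 3976127.
N/97 = 40991; 40991 ≡ 57 (mod 97); 57·80 ≡ 1, so inverse 80.
N/179 = 22213; 22213 ≡ 17 (mod 179); 17·158 ≡ 1, so inverse 158.
N/229 = 17363; 17363 ≡ 188 (mod 229); 188·67 ≡ 1, so inverse 67.
x ≡ 17·40991·80 + 79·22213·158 + 172·17363·67 = 533101638.
533101638 mod 3976127 = 300620.

300620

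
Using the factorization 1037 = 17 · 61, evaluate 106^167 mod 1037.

Mod 17: 106 ≡ 4; by Fermat, exponent reduces to 167 mod 16 = 7; 4^7 ≡ 13 (mod 17).
Mod 61: 106 ≡ 45; by Fermat, exponent reduces to 167 mod 60 = 47; 45^47 ≡ 49 (mod 61).
Combine by CRT: x ≡ 13 (mod 17), x ≡ 49 (mod 61) ⇒ x ≡ 659 (mod 1037).

659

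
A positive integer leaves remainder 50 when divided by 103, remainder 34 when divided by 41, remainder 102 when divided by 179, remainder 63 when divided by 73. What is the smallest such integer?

20782360

From N ≡ 50 (mod 103) write N = 50 + 103t. Substituting into N ≡ 34 (mod 41) gives 103t ≡ 25 (mod 41), and since 21⁻¹ ≡ 2 (mod 41), t ≡ 9. Hence N ≡ 50 + 103·9 = 977 (mod 4223).
From N ≡ 977 (mod 4223) write N = 977 + 4223t. Substituting into N ≡ 102 (mod 179) gives 4223t ≡ 20 (mod 179), and since 106⁻¹ ≡ 76 (mod 179), t ≡ 88. Hence N ≡ 977 + 4223·88 = 372601 (mod 755917).
From N ≡ 372601 (mod 755917) write N = 372601 + 755917t. Substituting into N ≡ 63 (mod 73) gives 755917t ≡ 54 (mod 73), and since 2⁻¹ ≡ 37 (mod 73), t ≡ 27. Hence N ≡ 372601 + 755917·27 = 20782360 (mod 55181941).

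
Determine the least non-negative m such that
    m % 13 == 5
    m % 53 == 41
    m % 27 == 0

3645

The moduli are pairwise coprime; N = 13·53·27 = 18603.
N/13 = 1431; 1431 ≡ 1 (mod 13), inverse 1.
N/53 = 351; 351 ≡ 33 (mod 53); 33·45 ≡ 1, so inverse 45.
N/27 = 689; 689 ≡ 14 (mod 27); 14·2 ≡ 1, so inverse 2.
m ≡ 5·1431·1 + 41·351·45 + 0·689·2 = 654750.
654750 mod 18603 = 3645.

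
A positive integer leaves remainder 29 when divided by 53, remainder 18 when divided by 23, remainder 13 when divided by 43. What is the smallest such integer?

36864

The moduli are pairwise coprime; N = 53·23·43 = 52417.
N/53 = 989; 989 ≡ 35 (mod 53); 35·50 ≡ 1, so inverse 50.
N/23 = 2279; 2279 ≡ 2 (mod 23); 2·12 ≡ 1, so inverse 12.
N/43 = 1219; 1219 ≡ 15 (mod 43); 15·23 ≡ 1, so inverse 23.
x ≡ 29·989·50 + 18·2279·12 + 13·1219·23 = 2290795.
2290795 mod 52417 = 36864.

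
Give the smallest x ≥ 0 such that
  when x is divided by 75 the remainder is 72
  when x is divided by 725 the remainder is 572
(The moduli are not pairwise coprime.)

Combine the congruences pairwise.
gcd(75, 725) = 25 and 25 | (572 − 72), so the pair is consistent; merging gives x ≡ 2022 (mod 2175), where 2175 = lcm(75, 725).
The solution is unique modulo lcm(75, 725) = 2175.

2022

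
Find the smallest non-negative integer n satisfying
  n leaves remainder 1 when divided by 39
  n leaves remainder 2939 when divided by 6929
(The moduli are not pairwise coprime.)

9868

gcd(39, 6929) = 13 and 13 | (2939 − 1), so the pair is consistent; merging gives n ≡ 9868 (mod 20787), where 20787 = lcm(39, 6929).
The solution is unique modulo lcm(39, 6929) = 20787.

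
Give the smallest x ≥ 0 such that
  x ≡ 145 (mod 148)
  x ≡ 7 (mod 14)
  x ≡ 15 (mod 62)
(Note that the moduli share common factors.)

gcd(148, 14) = 2 and 2 | (7 − 145), so the pair is consistent; merging gives x ≡ 441 (mod 1036), where 1036 = lcm(148, 14).
gcd(1036, 62) = 2 and 2 | (15 − 441), so the pair is consistent; merging gives x ≡ 3549 (mod 32116), where 32116 = lcm(1036, 62).
The solution is unique modulo lcm(148, 14, 62) = 32116.

3549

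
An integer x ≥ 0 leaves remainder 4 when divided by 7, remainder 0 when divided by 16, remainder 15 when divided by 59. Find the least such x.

The moduli are pairwise coprime; N = 7·16·59 = 6608.
N/7 = 944; 944 ≡ 6 (mod 7); 6·6 ≡ 1, so inverse 6.
N/16 = 413; 413 ≡ 13 (mod 16); 13·5 ≡ 1, so inverse 5.
N/59 = 112; 112 ≡ 53 (mod 59); 53·49 ≡ 1, so inverse 49.
x ≡ 4·944·6 + 0·413·5 + 15·112·49 = 104976.
104976 mod 6608 = 5856.

5856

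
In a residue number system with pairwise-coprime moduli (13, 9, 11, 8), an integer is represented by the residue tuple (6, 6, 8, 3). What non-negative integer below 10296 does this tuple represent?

5739

Combine the congruences pairwise.
From x ≡ 6 (mod 13) write x = 6 + 13t. Substituting into x ≡ 6 (mod 9) gives 13t ≡ 0 (mod 9), and since 4⁻¹ ≡ 7 (mod 9), t ≡ 0. Hence x ≡ 6 + 13·0 = 6 (mod 117).
From x ≡ 6 (mod 117) write x = 6 + 117t. Substituting into x ≡ 8 (mod 11) gives 117t ≡ 2 (mod 11), and since 7⁻¹ ≡ 8 (mod 11), t ≡ 5. Hence x ≡ 6 + 117·5 = 591 (mod 1287).
From x ≡ 591 (mod 1287) write x = 591 + 1287t. Substituting into x ≡ 3 (mod 8) gives 1287t ≡ 4 (mod 8), and since 7⁻¹ ≡ 7 (mod 8), t ≡ 4. Hence x ≡ 591 + 1287·4 = 5739 (mod 10296).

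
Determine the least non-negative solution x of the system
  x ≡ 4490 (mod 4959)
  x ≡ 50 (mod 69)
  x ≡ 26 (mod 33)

435923

gcd(4959, 69) = 3 and 3 | (50 − 4490), so the pair is consistent; merging gives x ≡ 93752 (mod 114057), where 114057 = lcm(4959, 69).
gcd(114057, 33) = 3 and 3 | (26 − 93752), so the pair is consistent; merging gives x ≡ 435923 (mod 1254627), where 1254627 = lcm(114057, 33).
The solution is unique modulo lcm(4959, 69, 33) = 1254627.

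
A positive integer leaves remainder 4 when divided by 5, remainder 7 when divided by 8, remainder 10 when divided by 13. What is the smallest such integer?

439

The moduli are pairwise coprime; N = 5·8·13 = 520.
N/5 = 104; 104 ≡ 4 (mod 5); 4·4 ≡ 1, so inverse 4.
N/8 = 65; 65 ≡ 1 (mod 8), inverse 1.
N/13 = 40; 40 ≡ 1 (mod 13), inverse 1.
m ≡ 4·104·4 + 7·65·1 + 10·40·1 = 2519.
2519 mod 520 = 439.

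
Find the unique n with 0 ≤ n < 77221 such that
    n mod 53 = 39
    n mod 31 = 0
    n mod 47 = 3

The moduli are pairwise coprime; M = 53·31·47 = 77221.
M/53 = 1457; 1457 ≡ 26 (mod 53); 26·51 ≡ 1, so inverse 51.
M/31 = 2491; 2491 ≡ 11 (mod 31); 11·17 ≡ 1, so inverse 17.
M/47 = 1643; 1643 ≡ 45 (mod 47); 45·23 ≡ 1, so inverse 23.
n ≡ 39·1457·51 + 0·2491·17 + 3·1643·23 = 3011340.
3011340 mod 77221 = 76942.

76942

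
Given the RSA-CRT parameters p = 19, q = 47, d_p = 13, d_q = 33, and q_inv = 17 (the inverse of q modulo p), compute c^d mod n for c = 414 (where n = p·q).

181

m₁ = c^(d_p) mod p: c ≡ 15 (mod 19), and 15^13 mod 19 = 10.
m₂ = c^(d_q) mod q: c ≡ 38 (mod 47), and 38^33 mod 47 = 40.
h = q_inv·(m₁ − m₂) mod p = 17·(10 − 40) mod 19 = 3.
m = m₂ + h·q = 40 + 3·47 = 181.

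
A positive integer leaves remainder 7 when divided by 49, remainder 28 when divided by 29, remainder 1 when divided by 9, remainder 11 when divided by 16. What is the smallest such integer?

From t ≡ 7 (mod 49) write t = 7 + 49s. Substituting into t ≡ 28 (mod 29) gives 49s ≡ 21 (mod 29), and since 20⁻¹ ≡ 16 (mod 29), s ≡ 17. Hence t ≡ 7 + 49·17 = 840 (mod 1421).
From t ≡ 840 (mod 1421) write t = 840 + 1421s. Substituting into t ≡ 1 (mod 9) gives 1421s ≡ 7 (mod 9), and since 8⁻¹ ≡ 8 (mod 9), s ≡ 2. Hence t ≡ 840 + 1421·2 = 3682 (mod 12789).
From t ≡ 3682 (mod 12789) write t = 3682 + 12789s. Substituting into t ≡ 11 (mod 16) gives 12789s ≡ 9 (mod 16), and since 5⁻¹ ≡ 13 (mod 16), s ≡ 5. Hence t ≡ 3682 + 12789·5 = 67627 (mod 204624).

67627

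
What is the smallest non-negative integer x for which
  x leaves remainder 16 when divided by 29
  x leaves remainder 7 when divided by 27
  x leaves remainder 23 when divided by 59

16720

The moduli are pairwise coprime; N = 29·27·59 = 46197.
N/29 = 1593; 1593 ≡ 27 (mod 29); 27·14 ≡ 1, so inverse 14.
N/27 = 1711; 1711 ≡ 10 (mod 27); 10·19 ≡ 1, so inverse 19.
N/59 = 783; 783 ≡ 16 (mod 59); 16·48 ≡ 1, so inverse 48.
x ≡ 16·1593·14 + 7·1711·19 + 23·783·48 = 1448827.
1448827 mod 46197 = 16720.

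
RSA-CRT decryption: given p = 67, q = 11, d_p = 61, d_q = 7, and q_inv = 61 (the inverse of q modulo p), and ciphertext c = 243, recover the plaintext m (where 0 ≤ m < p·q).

m₁ = c^(d_p) mod p: c ≡ 42 (mod 67), and 42^61 mod 67 = 5.
m₂ = c^(d_q) mod q: c ≡ 1 (mod 11), and 1^7 mod 11 = 1.
h = q_inv·(m₁ − m₂) mod p = 61·(5 − 1) mod 67 = 43.
m = m₂ + h·q = 1 + 43·11 = 474.

474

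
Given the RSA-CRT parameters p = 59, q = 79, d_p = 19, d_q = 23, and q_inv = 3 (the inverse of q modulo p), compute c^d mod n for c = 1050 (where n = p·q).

m₁ = c^(d_p) mod p: c ≡ 47 (mod 59), and 47^19 mod 59 = 55.
m₂ = c^(d_q) mod q: c ≡ 23 (mod 79), and 23^23 mod 79 = 55.
h = q_inv·(m₁ − m₂) mod p = 3·(55 − 55) mod 59 = 0.
m = m₂ + h·q = 55 + 0·79 = 55.

55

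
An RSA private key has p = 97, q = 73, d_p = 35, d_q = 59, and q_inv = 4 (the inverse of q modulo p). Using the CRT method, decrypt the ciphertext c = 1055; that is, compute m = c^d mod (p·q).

m₁ = c^(d_p) mod p: c ≡ 85 (mod 97), and 85^35 mod 97 = 18.
m₂ = c^(d_q) mod q: c ≡ 33 (mod 73), and 33^59 mod 73 = 44.
h = q_inv·(m₁ − m₂) mod p = 4·(18 − 44) mod 97 = 90.
m = m₂ + h·q = 44 + 90·73 = 6614.

6614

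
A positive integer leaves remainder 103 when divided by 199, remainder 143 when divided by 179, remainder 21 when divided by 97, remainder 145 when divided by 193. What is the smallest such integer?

From k ≡ 103 (mod 199) write k = 103 + 199t. Substituting into k ≡ 143 (mod 179) gives 199t ≡ 40 (mod 179), and since 20⁻¹ ≡ 9 (mod 179), t ≡ 2. Hence k ≡ 103 + 199·2 = 501 (mod 35621).
From k ≡ 501 (mod 35621) write k = 501 + 35621t. Substituting into k ≡ 21 (mod 97) gives 35621t ≡ 5 (mod 97), and since 22⁻¹ ≡ 75 (mod 97), t ≡ 84. Hence k ≡ 501 + 35621·84 = 2992665 (mod 3455237).
From k ≡ 2992665 (mod 3455237) write k = 2992665 + 3455237t. Substituting into k ≡ 145 (mod 193) gives 3455237t ≡ 138 (mod 193), and since 151⁻¹ ≡ 170 (mod 193), t ≡ 107. Hence k ≡ 2992665 + 3455237·107 = 372703024 (mod 666860741).

372703024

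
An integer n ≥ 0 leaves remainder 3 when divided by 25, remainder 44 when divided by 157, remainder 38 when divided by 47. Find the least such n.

107903

The moduli are pairwise coprime; M = 25·157·47 = 184475.
M/25 = 7379; 7379 ≡ 4 (mod 25); 4·19 ≡ 1, so inverse 19.
M/157 = 1175; 1175 ≡ 76 (mod 157); 76·31 ≡ 1, so inverse 31.
M/47 = 3925; 3925 ≡ 24 (mod 47); 24·2 ≡ 1, so inverse 2.
n ≡ 3·7379·19 + 44·1175·31 + 38·3925·2 = 2321603.
2321603 mod 184475 = 107903.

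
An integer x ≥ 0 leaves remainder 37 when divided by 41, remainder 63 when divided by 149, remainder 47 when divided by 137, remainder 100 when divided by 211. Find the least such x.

Combine the congruences pairwise.
From x ≡ 37 (mod 41) write x = 37 + 41t. Substituting into x ≡ 63 (mod 149) gives 41t ≡ 26 (mod 149), and since 41⁻¹ ≡ 40 (mod 149), t ≡ 146. Hence x ≡ 37 + 41·146 = 6023 (mod 6109).
From x ≡ 6023 (mod 6109) write x = 6023 + 6109t. Substituting into x ≡ 47 (mod 137) gives 6109t ≡ 52 (mod 137), and since 81⁻¹ ≡ 22 (mod 137), t ≡ 48. Hence x ≡ 6023 + 6109·48 = 299255 (mod 836933).
From x ≡ 299255 (mod 836933) write x = 299255 + 836933t. Substituting into x ≡ 100 (mod 211) gives 836933t ≡ 43 (mod 211), and since 107⁻¹ ≡ 71 (mod 211), t ≡ 99. Hence x ≡ 299255 + 836933·99 = 83155622 (mod 176592863).

83155622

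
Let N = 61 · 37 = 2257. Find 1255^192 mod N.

1046

Mod 61: 1255 ≡ 35; by Fermat, exponent reduces to 192 mod 60 = 12; 35^12 ≡ 9 (mod 61).
Mod 37: 1255 ≡ 34; by Fermat, exponent reduces to 192 mod 36 = 12; 34^12 ≡ 10 (mod 37).
Combine by CRT: x ≡ 9 (mod 61), x ≡ 10 (mod 37) ⇒ x ≡ 1046 (mod 2257).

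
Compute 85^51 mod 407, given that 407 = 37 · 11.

184

Mod 37: 85 ≡ 11; by Fermat, exponent reduces to 51 mod 36 = 15; 11^15 ≡ 36 (mod 37).
Mod 11: 85 ≡ 8; by Fermat, exponent reduces to 51 mod 10 = 1; 8^1 ≡ 8 (mod 11).
Combine by CRT: x ≡ 36 (mod 37), x ≡ 8 (mod 11) ⇒ x ≡ 184 (mod 407).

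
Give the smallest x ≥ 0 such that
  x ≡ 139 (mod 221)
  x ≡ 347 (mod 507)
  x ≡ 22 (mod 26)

3896

Combine the congruences pairwise.
gcd(221, 507) = 13 and 13 | (347 − 139), so the pair is consistent; merging gives x ≡ 3896 (mod 8619), where 8619 = lcm(221, 507).
gcd(8619, 26) = 13 and 13 | (22 − 3896), so the pair is consistent; merging gives x ≡ 3896 (mod 17238), where 17238 = lcm(8619, 26).
The solution is unique modulo lcm(221, 507, 26) = 17238.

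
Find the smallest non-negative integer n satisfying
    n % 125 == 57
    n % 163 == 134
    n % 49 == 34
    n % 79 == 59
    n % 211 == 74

11610982557

The moduli are pairwise coprime; M = 125·163·49·79·211 = 16641912875.
M/125 = 133135303; 133135303 ≡ 53 (mod 125); 53·92 ≡ 1, so inverse 92.
M/163 = 102097625; 102097625 ≡ 130 (mod 163); 130·79 ≡ 1, so inverse 79.
M/49 = 339630875; 339630875 ≡ 17 (mod 49); 17·26 ≡ 1, so inverse 26.
M/79 = 210657125; 210657125 ≡ 70 (mod 79); 70·35 ≡ 1, so inverse 35.
M/211 = 78871625; 78871625 ≡ 36 (mod 211); 36·170 ≡ 1, so inverse 170.
n ≡ 57·133135303·92 + 134·102097625·79 + 34·339630875·26 + 59·210657125·35 + 74·78871625·170 = 3506412686307.
3506412686307 mod 16641912875 = 11610982557.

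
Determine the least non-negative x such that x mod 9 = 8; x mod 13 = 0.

26

From x ≡ 8 (mod 9) write x = 8 + 9t. Substituting into x ≡ 0 (mod 13) gives 9t ≡ 5 (mod 13), and since 9⁻¹ ≡ 3 (mod 13), t ≡ 2. Hence x ≡ 8 + 9·2 = 26 (mod 117).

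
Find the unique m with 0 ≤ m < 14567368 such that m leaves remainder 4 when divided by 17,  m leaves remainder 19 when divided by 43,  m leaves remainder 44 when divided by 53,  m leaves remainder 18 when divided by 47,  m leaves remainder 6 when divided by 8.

12957166

The moduli are pairwise coprime; N = 17·43·53·47·8 = 14567368.
N/17 = 856904; 856904 ≡ 2 (mod 17); 2·9 ≡ 1, so inverse 9.
N/43 = 338776; 338776 ≡ 22 (mod 43); 22·2 ≡ 1, so inverse 2.
N/53 = 274856; 274856 ≡ 51 (mod 53); 51·26 ≡ 1, so inverse 26.
N/47 = 309944; 309944 ≡ 26 (mod 47); 26·38 ≡ 1, so inverse 38.
N/8 = 1820921; 1820921 ≡ 1 (mod 8), inverse 1.
m ≡ 4·856904·9 + 19·338776·2 + 44·274856·26 + 18·309944·38 + 6·1820921·1 = 581084518.
581084518 mod 14567368 = 12957166.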